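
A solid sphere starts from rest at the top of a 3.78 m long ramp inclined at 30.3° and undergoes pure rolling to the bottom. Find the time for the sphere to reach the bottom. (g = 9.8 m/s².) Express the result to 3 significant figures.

Here I = (2/5)MR², so the shape factor k = I/(MR²) = 0.4.
Along the incline Mg sinθ − f = Ma, and torque about the center fR = Iα = kMR²(a/R) gives f = kMa.
Hence a = g sinθ/(1+k) = 9.8×sin30.3°/1.4 = 3.532 m/s².
Starting from rest, L = ½at², so t = √(2L/a) = √(2×3.78/3.532) ≈ 1.46 s.

t ≈ 1.46 s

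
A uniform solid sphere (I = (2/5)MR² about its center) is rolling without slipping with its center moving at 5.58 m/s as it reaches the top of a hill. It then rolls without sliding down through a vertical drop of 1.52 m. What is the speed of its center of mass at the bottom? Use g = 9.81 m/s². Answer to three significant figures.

The moment of inertia is (2/5)MR², giving k ≡ I/(MR²) = 0.4.
The rolling condition ω = v/R makes the rotational term ½I(v/R)² = ½kMv², so KE_total = ½(1+k)Mv² = (7/10)Mv².
Conserving energy between top and bottom: (7/10)Mv² = (7/10)Mv₀² + Mgh, hence v² = v₀² + 2gh/(1+k).
v = √(5.58² + 2×9.81×1.52/1.4) = √52.44 ≈ 7.24 m/s.

v ≈ 7.24 m/s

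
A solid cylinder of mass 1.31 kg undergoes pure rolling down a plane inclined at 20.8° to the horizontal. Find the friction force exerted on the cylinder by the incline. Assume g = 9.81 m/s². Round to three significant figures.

f ≈ 1.52 N

The moment of inertia is (1/2)MR², giving k ≡ I/(MR²) = 0.5.
Along the incline Mg sinθ − f = Ma, and torque about the center fR = Iα = kMR²(a/R) gives f = kMa.
Combining, a = g sinθ/(1+k) and f = kMa = kMg sinθ/(1+k).
f = 0.5 × 1.31 × 9.81 × sin20.8° / 1.5 ≈ 1.52 N.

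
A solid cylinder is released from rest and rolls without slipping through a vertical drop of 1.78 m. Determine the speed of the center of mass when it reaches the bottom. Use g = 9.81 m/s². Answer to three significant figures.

v ≈ 4.83 m/s

For this body I = (1/2)MR², i.e. k = I/(MR²) = 0.5.
The rolling condition ω = v/R makes the rotational term ½I(v/R)² = ½kMv², so KE_total = ½(1+k)Mv² = (3/4)Mv².
Energy conservation: Mgh = (3/4)Mv², so v = √(2gh/(1+k)) = √(2 × 9.81 × 1.78 / 1.5) ≈ 4.83 m/s.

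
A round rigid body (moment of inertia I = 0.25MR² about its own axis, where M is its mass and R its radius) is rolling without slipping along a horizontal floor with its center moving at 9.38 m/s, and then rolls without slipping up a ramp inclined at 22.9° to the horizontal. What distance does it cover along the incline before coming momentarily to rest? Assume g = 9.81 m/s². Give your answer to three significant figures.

Here I = 0.25MR², so the shape factor k = I/(MR²) = 0.25.
The rolling condition ω = v/R makes the rotational term ½I(v/R)² = ½kMv², so KE_total = ½(1+k)Mv² = (5/8)Mv².
Setting this equal to Mgh gives the vertical rise h = (1+k)v₀²/(2g) = 1.25×9.38²/(2×9.81) = 5.606 m.
The distance along the slope is d = h/sinθ = 5.606/sin22.9° ≈ 14.4 m.

d ≈ 14.4 m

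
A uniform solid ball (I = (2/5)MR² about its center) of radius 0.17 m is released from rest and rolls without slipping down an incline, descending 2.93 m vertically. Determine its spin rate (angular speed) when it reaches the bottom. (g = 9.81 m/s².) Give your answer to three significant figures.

With I = (2/5)MR², the ratio k = I/(MR²) is 0.4.
Pure rolling means v = ωR; then KE = ½Mv² + ½I(v/R)² = ½(1+k)Mv² = (7/10)Mv².
Energy conservation Mgh = ½(1+k)Mv² gives v = √(2gh/(1+k)) = √(2 × 9.81 × 2.93 / 1.4) = 6.408 m/s.
The angular speed follows from ω = v/R = 6.408/0.17 ≈ 37.7 rad/s.

ω ≈ 37.7 rad/s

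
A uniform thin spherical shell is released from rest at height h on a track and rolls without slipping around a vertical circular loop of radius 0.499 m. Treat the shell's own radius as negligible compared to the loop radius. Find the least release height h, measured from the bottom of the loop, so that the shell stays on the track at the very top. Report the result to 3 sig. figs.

For this body I = (2/3)MR², i.e. k = I/(MR²) = 2/3.
At the top of the loop, the minimum-contact condition is Mg = Mv_top²/r, so v_top² = gr.
With ω = v/R, the kinetic energy at speed v is ½(1+k)Mv² = (5/6)Mv².
Energy conservation from release (height h) to the top (height 2r): Mgh = Mg(2r) + (5/6)M·gr.
Thus h_min = 2r + (1+k)r/2 = r(2 + 1.667/2) = 0.499 × 2.833 ≈ 1.41 m.

h_min ≈ 1.41 m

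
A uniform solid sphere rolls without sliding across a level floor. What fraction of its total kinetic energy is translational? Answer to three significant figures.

With I = (2/5)MR², the ratio k = I/(MR²) is 0.4.
With ω = v/R, KE_trans = ½Mv² and KE_rot = ½Iω² = ½kMv², so KE_total = ½(1+k)Mv².
The translational fraction is therefore 1/(1+k) = 1/1.4 ≈ 0.714.

fraction ≈ 0.714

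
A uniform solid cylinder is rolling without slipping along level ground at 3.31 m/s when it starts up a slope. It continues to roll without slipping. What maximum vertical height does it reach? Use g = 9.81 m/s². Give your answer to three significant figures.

h ≈ 0.838 m

Here I = (1/2)MR², so the shape factor k = I/(MR²) = 0.5.
Rolling without slipping gives ω = v/R, so the total kinetic energy is ½Mv² + ½Iω² = ½(1+k)Mv² = (3/4)Mv².
All of this converts to potential energy at the highest point: (3/4)Mv₀² = Mgh.
Thus h = (1+k)v₀²/(2g) = 1.5 × 3.31² / (2 × 9.81) ≈ 0.838 m.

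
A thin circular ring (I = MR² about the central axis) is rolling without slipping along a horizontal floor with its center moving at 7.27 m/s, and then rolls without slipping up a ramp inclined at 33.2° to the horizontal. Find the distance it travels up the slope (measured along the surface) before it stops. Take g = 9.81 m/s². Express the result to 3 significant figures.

d ≈ 9.84 m

With I = MR², the ratio k = I/(MR²) is 1.
Rolling without slipping gives ω = v/R, so the total kinetic energy is ½Mv² + ½Iω² = ½(1+k)Mv² = Mv².
Setting this equal to Mgh gives the vertical rise h = (1+k)v₀²/(2g) = 2×7.27²/(2×9.81) = 5.388 m.
Along the incline, d = h/sinθ = 5.388/sin33.2° ≈ 9.84 m.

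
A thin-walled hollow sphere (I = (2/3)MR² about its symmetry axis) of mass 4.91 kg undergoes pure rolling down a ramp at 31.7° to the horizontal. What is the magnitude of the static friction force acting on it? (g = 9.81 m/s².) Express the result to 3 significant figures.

f ≈ 10.1 N

The moment of inertia is (2/3)MR², giving k ≡ I/(MR²) = 2/3.
Newton's second law down the slope: Mg sinθ − f = Ma. The torque equation fR = Iα (with α = a/R) gives f = kMa.
Combining, a = g sinθ/(1+k) and f = kMa = kMg sinθ/(1+k).
f = (2/3) × 4.91 × 9.81 × sin31.7° / 1.667 ≈ 10.1 N.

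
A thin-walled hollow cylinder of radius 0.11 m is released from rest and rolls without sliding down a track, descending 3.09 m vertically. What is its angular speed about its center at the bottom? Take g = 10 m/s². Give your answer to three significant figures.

ω ≈ 50.5 rad/s

Here I = MR², so the shape factor k = I/(MR²) = 1.
Pure rolling means v = ωR; then KE = ½Mv² + ½I(v/R)² = ½(1+k)Mv² = Mv².
Energy conservation Mgh = ½(1+k)Mv² gives v = √(2gh/(1+k)) = √(2 × 10 × 3.09 / 2) = 5.559 m/s.
Then ω = v/R = 5.559 / 0.11 ≈ 50.5 rad/s.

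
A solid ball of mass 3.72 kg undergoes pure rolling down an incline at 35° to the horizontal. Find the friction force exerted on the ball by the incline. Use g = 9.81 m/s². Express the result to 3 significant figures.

Here I = (2/5)MR², so the shape factor k = I/(MR²) = 0.4.
Along the incline Mg sinθ − f = Ma, and torque about the center fR = Iα = kMR²(a/R) gives f = kMa.
Combining, a = g sinθ/(1+k) and f = kMa = kMg sinθ/(1+k).
f = 0.4 × 3.72 × 9.81 × sin35° / 1.4 ≈ 5.98 N.

f ≈ 5.98 N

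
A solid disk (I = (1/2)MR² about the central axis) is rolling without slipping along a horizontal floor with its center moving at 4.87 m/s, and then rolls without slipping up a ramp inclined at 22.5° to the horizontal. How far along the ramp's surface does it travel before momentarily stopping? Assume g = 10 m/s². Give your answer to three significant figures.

With I = (1/2)MR², the ratio k = I/(MR²) is 0.5.
The rolling condition ω = v/R makes the rotational term ½I(v/R)² = ½kMv², so KE_total = ½(1+k)Mv² = (3/4)Mv².
Setting this equal to Mgh gives the vertical rise h = (1+k)v₀²/(2g) = 1.5×4.87²/(2×10) = 1.779 m.
The distance along the slope is d = h/sinθ = 1.779/sin22.5° ≈ 4.65 m.

d ≈ 4.65 m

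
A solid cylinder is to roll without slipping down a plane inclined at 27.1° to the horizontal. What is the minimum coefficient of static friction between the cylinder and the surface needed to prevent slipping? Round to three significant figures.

μ_min ≈ 0.171

The moment of inertia is (1/2)MR², giving k ≡ I/(MR²) = 0.5.
Newton's second law down the slope: Mg sinθ − f = Ma. The torque equation fR = Iα (with α = a/R) gives f = kMa.
These give a = g sinθ/(1+k) and the required friction f = kMg sinθ/(1+k).
With N = Mg cosθ, the no-slip condition f ≤ μN gives μ_min = f/N = k tanθ/(1+k).
μ_min = 0.5 × tan27.1° / 1.5 ≈ 0.171.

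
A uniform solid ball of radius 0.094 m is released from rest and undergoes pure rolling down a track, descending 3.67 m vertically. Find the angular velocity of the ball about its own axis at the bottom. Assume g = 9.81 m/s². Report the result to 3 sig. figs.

ω ≈ 76.3 rad/s

Here I = (2/5)MR², so the shape factor k = I/(MR²) = 0.4.
Since it rolls without slipping, ω = v/R and KE = ½Mv² + ½Iω² = ½(1+k)Mv² = (7/10)Mv².
Energy conservation Mgh = ½(1+k)Mv² gives v = √(2gh/(1+k)) = √(2 × 9.81 × 3.67 / 1.4) = 7.172 m/s.
Then ω = v/R = 7.172 / 0.094 ≈ 76.3 rad/s.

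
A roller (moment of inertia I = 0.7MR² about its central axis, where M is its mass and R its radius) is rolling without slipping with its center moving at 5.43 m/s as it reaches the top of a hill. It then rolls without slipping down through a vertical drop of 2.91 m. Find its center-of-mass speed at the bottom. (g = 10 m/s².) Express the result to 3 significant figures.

v ≈ 7.98 m/s

Here I = 0.7MR², so the shape factor k = I/(MR²) = 0.7.
The rolling condition ω = v/R makes the rotational term ½I(v/R)² = ½kMv², so KE_total = ½(1+k)Mv² = (17/20)Mv².
Energy conservation: (17/20)Mv₀² + Mgh = (17/20)Mv², so v² = v₀² + 2gh/(1+k).
v = √(5.43² + 2×10×2.91/1.7) = √63.72 ≈ 7.98 m/s.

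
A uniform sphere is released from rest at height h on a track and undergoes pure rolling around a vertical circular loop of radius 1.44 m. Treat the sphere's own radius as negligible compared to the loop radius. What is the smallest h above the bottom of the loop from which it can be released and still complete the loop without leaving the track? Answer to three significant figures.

h_min ≈ 3.89 m

For this body I = (2/5)MR², i.e. k = I/(MR²) = 0.4.
At the top of the loop, the minimum-contact condition is Mg = Mv_top²/r, so v_top² = gr.
With ω = v/R, the kinetic energy at speed v is ½(1+k)Mv² = (7/10)Mv².
Energy conservation from release (height h) to the top (height 2r): Mgh = Mg(2r) + (7/10)M·gr.
Thus h_min = 2r + (1+k)r/2 = r(2 + 1.4/2) = 1.44 × 2.7 ≈ 3.89 m.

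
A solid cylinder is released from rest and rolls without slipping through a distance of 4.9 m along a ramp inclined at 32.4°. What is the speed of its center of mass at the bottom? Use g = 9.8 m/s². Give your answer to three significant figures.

v ≈ 5.86 m/s

With I = (1/2)MR², the ratio k = I/(MR²) is 0.5.
Rolling without slipping gives ω = v/R, so the total kinetic energy is ½Mv² + ½Iω² = ½(1+k)Mv² = (3/4)Mv².
The vertical drop is h = L sinθ = 4.9 × sin32.4° = 2.626 m.
Energy conservation: Mgh = (3/4)Mv², so v = √(2gh/(1+k)) = √(2 × 9.8 × 2.626 / 1.5) ≈ 5.86 m/s.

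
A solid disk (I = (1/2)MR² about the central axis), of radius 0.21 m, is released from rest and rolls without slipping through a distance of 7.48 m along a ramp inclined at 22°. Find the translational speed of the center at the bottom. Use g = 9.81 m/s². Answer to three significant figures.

v ≈ 6.05 m/s

The moment of inertia is (1/2)MR², giving k ≡ I/(MR²) = 0.5.
The rolling condition ω = v/R makes the rotational term ½I(v/R)² = ½kMv², so KE_total = ½(1+k)Mv² = (3/4)Mv².
The vertical drop is h = L sinθ = 7.48 × sin22° = 2.802 m.
Setting Mgh = (3/4)Mv² gives v = √(2gh/(1+k)) = √(2·9.81·2.802/1.5) ≈ 6.05 m/s.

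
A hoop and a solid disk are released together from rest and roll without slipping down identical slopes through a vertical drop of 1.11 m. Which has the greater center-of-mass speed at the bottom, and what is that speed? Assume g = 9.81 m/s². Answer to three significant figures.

For rolling without slipping, Mgh = ½(1+k)Mv² where k = I/(MR²), so v = √(2gh/(1+k)).
Hoop: k = 1, giving v = √(2×9.81×1.11/2) = 3.3 m/s.
Solid disk: k = 0.5, giving v = √(2×9.81×1.11/1.5) = 3.81 m/s.
The smaller k wins: the solid disk, at ≈ 3.81 m/s.

the solid disk, at v ≈ 3.81 m/s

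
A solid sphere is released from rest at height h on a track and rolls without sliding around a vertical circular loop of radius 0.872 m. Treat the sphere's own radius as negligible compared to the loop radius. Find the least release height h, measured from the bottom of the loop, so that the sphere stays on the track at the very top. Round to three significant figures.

h_min ≈ 2.35 m

With I = (2/5)MR², the ratio k = I/(MR²) is 0.4.
At the top, contact is just lost when gravity alone supplies the centripetal force: Mg = Mv_top²/r, i.e. v_top² = gr.
With ω = v/R, the kinetic energy at speed v is ½(1+k)Mv² = (7/10)Mv².
Energy conservation from release (height h) to the top (height 2r): Mgh = Mg(2r) + (7/10)M·gr.
Thus h_min = 2r + (1+k)r/2 = r(2 + 1.4/2) = 0.872 × 2.7 ≈ 2.35 m.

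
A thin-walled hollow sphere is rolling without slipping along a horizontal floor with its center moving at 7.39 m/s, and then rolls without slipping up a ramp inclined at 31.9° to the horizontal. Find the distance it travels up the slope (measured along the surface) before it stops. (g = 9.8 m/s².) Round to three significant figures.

d ≈ 8.79 m

The moment of inertia is (2/3)MR², giving k ≡ I/(MR²) = 2/3.
Since it rolls without slipping, ω = v/R and KE = ½Mv² + ½Iω² = ½(1+k)Mv² = (5/6)Mv².
Setting this equal to Mgh gives the vertical rise h = (1+k)v₀²/(2g) = 1.667×7.39²/(2×9.8) = 4.644 m.
Along the incline, d = h/sinθ = 4.644/sin31.9° ≈ 8.79 m.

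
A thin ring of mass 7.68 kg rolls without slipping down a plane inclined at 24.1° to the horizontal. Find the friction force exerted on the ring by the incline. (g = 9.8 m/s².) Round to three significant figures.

Here I = MR², so the shape factor k = I/(MR²) = 1.
Translational: Mg sinθ − f = Ma. Rotational about the CM: fR = Iα = kMRa, so f = kMa.
Combining, a = g sinθ/(1+k) and f = kMa = kMg sinθ/(1+k).
f = 1 × 7.68 × 9.8 × sin24.1° / 2 ≈ 15.4 N.

f ≈ 15.4 N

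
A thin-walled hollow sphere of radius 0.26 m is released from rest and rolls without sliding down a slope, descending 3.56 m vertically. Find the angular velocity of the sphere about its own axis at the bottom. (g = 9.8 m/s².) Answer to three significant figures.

ω ≈ 24.9 rad/s

For this body I = (2/3)MR², i.e. k = I/(MR²) = 2/3.
Pure rolling means v = ωR; then KE = ½Mv² + ½I(v/R)² = ½(1+k)Mv² = (5/6)Mv².
Energy conservation Mgh = ½(1+k)Mv² gives v = √(2gh/(1+k)) = √(2 × 9.8 × 3.56 / 1.667) = 6.47 m/s.
Then ω = v/R = 6.47 / 0.26 ≈ 24.9 rad/s.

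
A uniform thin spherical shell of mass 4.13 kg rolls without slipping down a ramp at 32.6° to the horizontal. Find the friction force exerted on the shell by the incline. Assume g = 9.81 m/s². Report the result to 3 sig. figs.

For this body I = (2/3)MR², i.e. k = I/(MR²) = 2/3.
Along the incline Mg sinθ − f = Ma, and torque about the center fR = Iα = kMR²(a/R) gives f = kMa.
Combining, a = g sinθ/(1+k) and f = kMa = kMg sinθ/(1+k).
f = (2/3) × 4.13 × 9.81 × sin32.6° / 1.667 ≈ 8.73 N.

f ≈ 8.73 N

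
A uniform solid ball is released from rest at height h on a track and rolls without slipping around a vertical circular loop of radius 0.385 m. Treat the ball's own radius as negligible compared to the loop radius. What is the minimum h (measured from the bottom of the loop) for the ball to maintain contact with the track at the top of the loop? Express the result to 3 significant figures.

For this body I = (2/5)MR², i.e. k = I/(MR²) = 0.4.
At the top of the loop, the minimum-contact condition is Mg = Mv_top²/r, so v_top² = gr.
With ω = v/R, the kinetic energy at speed v is ½(1+k)Mv² = (7/10)Mv².
Energy conservation from release (height h) to the top (height 2r): Mgh = Mg(2r) + (7/10)M·gr.
Thus h_min = 2r + (1+k)r/2 = r(2 + 1.4/2) = 0.385 × 2.7 ≈ 1.04 m.

h_min ≈ 1.04 m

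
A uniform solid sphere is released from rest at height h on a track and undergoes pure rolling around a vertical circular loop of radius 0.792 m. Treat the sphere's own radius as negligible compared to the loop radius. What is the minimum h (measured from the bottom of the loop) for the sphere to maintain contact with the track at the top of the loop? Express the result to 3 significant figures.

With I = (2/5)MR², the ratio k = I/(MR²) is 0.4.
At the top, contact is just lost when gravity alone supplies the centripetal force: Mg = Mv_top²/r, i.e. v_top² = gr.
With ω = v/R, the kinetic energy at speed v is ½(1+k)Mv² = (7/10)Mv².
Energy conservation from release (height h) to the top (height 2r): Mgh = Mg(2r) + (7/10)M·gr.
Thus h_min = 2r + (1+k)r/2 = r(2 + 1.4/2) = 0.792 × 2.7 ≈ 2.14 m.

h_min ≈ 2.14 m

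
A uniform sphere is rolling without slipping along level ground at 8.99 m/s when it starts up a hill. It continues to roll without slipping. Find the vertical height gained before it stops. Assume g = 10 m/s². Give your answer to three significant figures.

With I = (2/5)MR², the ratio k = I/(MR²) is 0.4.
Since it rolls without slipping, ω = v/R and KE = ½Mv² + ½Iω² = ½(1+k)Mv² = (7/10)Mv².
All of this converts to potential energy at the highest point: (7/10)Mv₀² = Mgh.
Thus h = (1+k)v₀²/(2g) = 1.4 × 8.99² / (2 × 10) ≈ 5.66 m.

h ≈ 5.66 m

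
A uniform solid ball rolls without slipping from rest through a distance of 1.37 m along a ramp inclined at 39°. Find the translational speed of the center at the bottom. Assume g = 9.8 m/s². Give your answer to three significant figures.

Here I = (2/5)MR², so the shape factor k = I/(MR²) = 0.4.
Since it rolls without slipping, ω = v/R and KE = ½Mv² + ½Iω² = ½(1+k)Mv² = (7/10)Mv².
The vertical drop is h = L sinθ = 1.37 × sin39° = 0.8622 m.
Energy conservation: Mgh = (7/10)Mv², so v = √(2gh/(1+k)) = √(2 × 9.8 × 0.8622 / 1.4) ≈ 3.47 m/s.

v ≈ 3.47 m/s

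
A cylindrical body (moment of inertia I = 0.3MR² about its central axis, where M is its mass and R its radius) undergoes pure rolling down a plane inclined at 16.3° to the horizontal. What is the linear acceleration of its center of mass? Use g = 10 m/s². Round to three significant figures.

For this body I = 0.3MR², i.e. k = I/(MR²) = 0.3.
Along the incline Mg sinθ − f = Ma, and torque about the center fR = Iα = kMR²(a/R) gives f = kMa.
Eliminating f: Mg sinθ = (1+k)Ma, so a = g sinθ/(1+k) = 10 × sin16.3° / 1.3 ≈ 2.16 m/s².

a ≈ 2.16 m/s²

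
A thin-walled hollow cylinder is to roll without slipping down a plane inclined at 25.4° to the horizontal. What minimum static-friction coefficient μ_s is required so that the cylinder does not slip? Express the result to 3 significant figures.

μ_min ≈ 0.237

The moment of inertia is MR², giving k ≡ I/(MR²) = 1.
Newton's second law down the slope: Mg sinθ − f = Ma. The torque equation fR = Iα (with α = a/R) gives f = kMa.
These give a = g sinθ/(1+k) and the required friction f = kMg sinθ/(1+k).
With N = Mg cosθ, the no-slip condition f ≤ μN gives μ_min = f/N = k tanθ/(1+k).
μ_min = 1 × tan25.4° / 2 ≈ 0.237.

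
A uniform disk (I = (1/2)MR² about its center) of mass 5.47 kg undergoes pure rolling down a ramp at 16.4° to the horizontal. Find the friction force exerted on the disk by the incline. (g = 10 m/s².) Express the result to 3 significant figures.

f ≈ 5.15 N

With I = (1/2)MR², the ratio k = I/(MR²) is 0.5.
Translational: Mg sinθ − f = Ma. Rotational about the CM: fR = Iα = kMRa, so f = kMa.
Combining, a = g sinθ/(1+k) and f = kMa = kMg sinθ/(1+k).
f = 0.5 × 5.47 × 10 × sin16.4° / 1.5 ≈ 5.15 N.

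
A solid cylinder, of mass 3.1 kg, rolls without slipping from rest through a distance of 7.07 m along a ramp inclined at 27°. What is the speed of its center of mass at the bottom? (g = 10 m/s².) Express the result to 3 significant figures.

v ≈ 6.54 m/s

With I = (1/2)MR², the ratio k = I/(MR²) is 0.5.
Rolling without slipping gives ω = v/R, so the total kinetic energy is ½Mv² + ½Iω² = ½(1+k)Mv² = (3/4)Mv².
The vertical drop is h = L sinθ = 7.07 × sin27° = 3.21 m.
Setting Mgh = (3/4)Mv² gives v = √(2gh/(1+k)) = √(2·10·3.21/1.5) ≈ 6.54 m/s.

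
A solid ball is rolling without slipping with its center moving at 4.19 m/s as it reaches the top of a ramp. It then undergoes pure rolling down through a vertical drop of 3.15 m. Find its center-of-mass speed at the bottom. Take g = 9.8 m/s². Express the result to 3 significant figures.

v ≈ 7.85 m/s

With I = (2/5)MR², the ratio k = I/(MR²) is 0.4.
The rolling condition ω = v/R makes the rotational term ½I(v/R)² = ½kMv², so KE_total = ½(1+k)Mv² = (7/10)Mv².
Conserving energy between top and bottom: (7/10)Mv² = (7/10)Mv₀² + Mgh, hence v² = v₀² + 2gh/(1+k).
v = √(4.19² + 2×9.8×3.15/1.4) = √61.66 ≈ 7.85 m/s.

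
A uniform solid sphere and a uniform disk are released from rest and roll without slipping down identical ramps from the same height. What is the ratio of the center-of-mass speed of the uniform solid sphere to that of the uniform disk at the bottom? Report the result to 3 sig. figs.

Each satisfies Mgh = ½(1+k)Mv² with k = I/(MR²), so v ∝ 1/√(1+k).
For the uniform solid sphere k = 0.4; for the uniform disk k = 0.5.
v₁/v₂ = √((1+k₂)/(1+k₁)) = √(1.5/1.4) ≈ 1.04.

v_ratio ≈ 1.04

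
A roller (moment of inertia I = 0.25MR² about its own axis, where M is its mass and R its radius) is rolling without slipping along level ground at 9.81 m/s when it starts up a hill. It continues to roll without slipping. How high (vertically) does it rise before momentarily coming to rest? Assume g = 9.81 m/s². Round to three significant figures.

h ≈ 6.13 m

For this body I = 0.25MR², i.e. k = I/(MR²) = 0.25.
The rolling condition ω = v/R makes the rotational term ½I(v/R)² = ½kMv², so KE_total = ½(1+k)Mv² = (5/8)Mv².
At the top the kinetic energy is zero, so (5/8)Mv₀² = Mgh.
Thus h = (1+k)v₀²/(2g) = 1.25 × 9.81² / (2 × 9.81) ≈ 6.13 m.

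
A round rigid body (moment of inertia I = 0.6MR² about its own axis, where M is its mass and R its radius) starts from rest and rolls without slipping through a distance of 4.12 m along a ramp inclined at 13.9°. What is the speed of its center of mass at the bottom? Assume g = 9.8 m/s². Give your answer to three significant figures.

Here I = 0.6MR², so the shape factor k = I/(MR²) = 0.6.
Rolling without slipping gives ω = v/R, so the total kinetic energy is ½Mv² + ½Iω² = ½(1+k)Mv² = (4/5)Mv².
The vertical drop is h = L sinθ = 4.12 × sin13.9° = 0.9897 m.
Energy conservation: Mgh = (4/5)Mv², so v = √(2gh/(1+k)) = √(2 × 9.8 × 0.9897 / 1.6) ≈ 3.48 m/s.

v ≈ 3.48 m/s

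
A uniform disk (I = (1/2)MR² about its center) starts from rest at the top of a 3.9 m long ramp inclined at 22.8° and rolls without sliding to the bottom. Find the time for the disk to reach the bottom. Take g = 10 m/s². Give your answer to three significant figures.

For this body I = (1/2)MR², i.e. k = I/(MR²) = 0.5.
Along the incline Mg sinθ − f = Ma, and torque about the center fR = Iα = kMR²(a/R) gives f = kMa.
Hence a = g sinθ/(1+k) = 10×sin22.8°/1.5 = 2.583 m/s².
With constant a from rest, t = √(2L/a) = √(2·3.9/2.583) ≈ 1.74 s.

t ≈ 1.74 s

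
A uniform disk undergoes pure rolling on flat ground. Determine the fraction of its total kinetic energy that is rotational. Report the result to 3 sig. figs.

Here I = (1/2)MR², so the shape factor k = I/(MR²) = 0.5.
Since ω = v/R, the translational part is ½Mv² and the rotational part is ½I(v/R)² = ½kMv²; the total is ½(1+k)Mv².
The rotational fraction is therefore k/(1+k) = 0.5/1.5 ≈ 0.333.

fraction ≈ 0.333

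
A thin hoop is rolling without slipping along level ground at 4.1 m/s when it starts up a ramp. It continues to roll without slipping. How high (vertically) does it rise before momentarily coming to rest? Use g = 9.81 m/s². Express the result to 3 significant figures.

h ≈ 1.71 m

With I = MR², the ratio k = I/(MR²) is 1.
Since it rolls without slipping, ω = v/R and KE = ½Mv² + ½Iω² = ½(1+k)Mv² = Mv².
All of this converts to potential energy at the highest point: Mv₀² = Mgh.
Thus h = (1+k)v₀²/(2g) = 2 × 4.1² / (2 × 9.81) ≈ 1.71 m.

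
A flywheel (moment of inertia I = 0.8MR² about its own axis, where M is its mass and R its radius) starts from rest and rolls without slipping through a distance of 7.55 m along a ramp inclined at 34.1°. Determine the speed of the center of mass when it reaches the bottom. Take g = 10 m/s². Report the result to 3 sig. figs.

The moment of inertia is 0.8MR², giving k ≡ I/(MR²) = 0.8.
The rolling condition ω = v/R makes the rotational term ½I(v/R)² = ½kMv², so KE_total = ½(1+k)Mv² = (9/10)Mv².
The vertical drop is h = L sinθ = 7.55 × sin34.1° = 4.233 m.
Setting Mgh = (9/10)Mv² gives v = √(2gh/(1+k)) = √(2·10·4.233/1.8) ≈ 6.86 m/s.

v ≈ 6.86 m/s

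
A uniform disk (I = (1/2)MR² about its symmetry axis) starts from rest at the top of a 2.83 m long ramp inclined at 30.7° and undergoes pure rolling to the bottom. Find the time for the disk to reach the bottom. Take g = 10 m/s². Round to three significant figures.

t ≈ 1.29 s

The moment of inertia is (1/2)MR², giving k ≡ I/(MR²) = 0.5.
Translational: Mg sinθ − f = Ma. Rotational about the CM: fR = Iα = kMRa, so f = kMa.
Hence a = g sinθ/(1+k) = 10×sin30.7°/1.5 = 3.404 m/s².
Starting from rest, L = ½at², so t = √(2L/a) = √(2×2.83/3.404) ≈ 1.29 s.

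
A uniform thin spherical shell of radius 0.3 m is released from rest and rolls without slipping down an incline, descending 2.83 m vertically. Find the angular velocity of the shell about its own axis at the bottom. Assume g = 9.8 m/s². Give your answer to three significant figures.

For this body I = (2/3)MR², i.e. k = I/(MR²) = 2/3.
Pure rolling means v = ωR; then KE = ½Mv² + ½I(v/R)² = ½(1+k)Mv² = (5/6)Mv².
Energy conservation Mgh = ½(1+k)Mv² gives v = √(2gh/(1+k)) = √(2 × 9.8 × 2.83 / 1.667) = 5.769 m/s.
Then ω = v/R = 5.769 / 0.3 ≈ 19.2 rad/s.

ω ≈ 19.2 rad/s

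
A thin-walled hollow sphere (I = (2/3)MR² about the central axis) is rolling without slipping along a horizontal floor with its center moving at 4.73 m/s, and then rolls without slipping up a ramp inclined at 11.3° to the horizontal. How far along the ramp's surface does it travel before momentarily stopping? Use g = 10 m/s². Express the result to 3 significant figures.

For this body I = (2/3)MR², i.e. k = I/(MR²) = 2/3.
Rolling without slipping gives ω = v/R, so the total kinetic energy is ½Mv² + ½Iω² = ½(1+k)Mv² = (5/6)Mv².
Setting this equal to Mgh gives the vertical rise h = (1+k)v₀²/(2g) = 1.667×4.73²/(2×10) = 1.864 m.
The distance along the slope is d = h/sinθ = 1.864/sin11.3° ≈ 9.51 m.

d ≈ 9.51 m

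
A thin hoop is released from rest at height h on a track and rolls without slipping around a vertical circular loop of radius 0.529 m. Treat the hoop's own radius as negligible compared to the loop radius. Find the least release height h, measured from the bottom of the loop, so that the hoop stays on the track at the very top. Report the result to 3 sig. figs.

h_min ≈ 1.59 m

Here I = MR², so the shape factor k = I/(MR²) = 1.
At the top, contact is just lost when gravity alone supplies the centripetal force: Mg = Mv_top²/r, i.e. v_top² = gr.
With ω = v/R, the kinetic energy at speed v is ½(1+k)Mv² = Mv².
Energy conservation from release (height h) to the top (height 2r): Mgh = Mg(2r) + M·gr.
Thus h_min = 2r + (1+k)r/2 = r(2 + 2/2) = 0.529 × 3 ≈ 1.59 m.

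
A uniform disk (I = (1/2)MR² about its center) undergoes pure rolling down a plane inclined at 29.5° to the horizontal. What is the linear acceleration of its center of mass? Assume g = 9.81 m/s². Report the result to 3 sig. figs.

With I = (1/2)MR², the ratio k = I/(MR²) is 0.5.
Translational: Mg sinθ − f = Ma. Rotational about the CM: fR = Iα = kMRa, so f = kMa.
Eliminating f: Mg sinθ = (1+k)Ma, so a = g sinθ/(1+k) = 9.81 × sin29.5° / 1.5 ≈ 3.22 m/s².

a ≈ 3.22 m/s²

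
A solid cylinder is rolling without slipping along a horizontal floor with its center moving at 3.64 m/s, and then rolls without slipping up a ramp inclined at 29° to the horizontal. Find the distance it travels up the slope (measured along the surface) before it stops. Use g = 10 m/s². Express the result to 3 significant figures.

Here I = (1/2)MR², so the shape factor k = I/(MR²) = 0.5.
Since it rolls without slipping, ω = v/R and KE = ½Mv² + ½Iω² = ½(1+k)Mv² = (3/4)Mv².
Setting this equal to Mgh gives the vertical rise h = (1+k)v₀²/(2g) = 1.5×3.64²/(2×10) = 0.9937 m.
Along the incline, d = h/sinθ = 0.9937/sin29° ≈ 2.05 m.

d ≈ 2.05 m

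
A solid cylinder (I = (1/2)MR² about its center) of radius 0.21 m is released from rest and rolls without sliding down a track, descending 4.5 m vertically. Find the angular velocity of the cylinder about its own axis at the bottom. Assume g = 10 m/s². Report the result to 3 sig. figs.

ω ≈ 36.9 rad/s

With I = (1/2)MR², the ratio k = I/(MR²) is 0.5.
Rolling without slipping gives ω = v/R, so the total kinetic energy is ½Mv² + ½Iω² = ½(1+k)Mv² = (3/4)Mv².
Energy conservation Mgh = ½(1+k)Mv² gives v = √(2gh/(1+k)) = √(2 × 10 × 4.5 / 1.5) = 7.746 m/s.
Then ω = v/R = 7.746 / 0.21 ≈ 36.9 rad/s.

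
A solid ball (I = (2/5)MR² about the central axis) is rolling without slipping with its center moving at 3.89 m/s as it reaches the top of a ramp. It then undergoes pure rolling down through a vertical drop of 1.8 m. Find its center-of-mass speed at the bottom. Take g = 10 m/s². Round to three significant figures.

v ≈ 6.39 m/s

Here I = (2/5)MR², so the shape factor k = I/(MR²) = 0.4.
Rolling without slipping gives ω = v/R, so the total kinetic energy is ½Mv² + ½Iω² = ½(1+k)Mv² = (7/10)Mv².
Energy conservation: (7/10)Mv₀² + Mgh = (7/10)Mv², so v² = v₀² + 2gh/(1+k).
v = √(3.89² + 2×10×1.8/1.4) = √40.85 ≈ 6.39 m/s.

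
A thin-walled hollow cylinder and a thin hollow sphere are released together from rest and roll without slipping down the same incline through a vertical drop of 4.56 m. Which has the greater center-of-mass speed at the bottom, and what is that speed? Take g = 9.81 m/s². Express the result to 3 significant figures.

For rolling without slipping, Mgh = ½(1+k)Mv² where k = I/(MR²), so v = √(2gh/(1+k)).
Thin-walled hollow cylinder: k = 1, giving v = √(2×9.81×4.56/2) = 6.688 m/s.
Thin hollow sphere: k = 2/3, giving v = √(2×9.81×4.56/1.667) = 7.327 m/s.
The smaller k wins: the thin hollow sphere, at ≈ 7.33 m/s.

the thin hollow sphere, at v ≈ 7.33 m/s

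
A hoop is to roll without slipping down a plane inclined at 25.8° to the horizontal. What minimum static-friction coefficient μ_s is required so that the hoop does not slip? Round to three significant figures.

μ_min ≈ 0.242

Here I = MR², so the shape factor k = I/(MR²) = 1.
Translational: Mg sinθ − f = Ma. Rotational about the CM: fR = Iα = kMRa, so f = kMa.
These give a = g sinθ/(1+k) and the required friction f = kMg sinθ/(1+k).
With N = Mg cosθ, the no-slip condition f ≤ μN gives μ_min = f/N = k tanθ/(1+k).
μ_min = 1 × tan25.8° / 2 ≈ 0.242.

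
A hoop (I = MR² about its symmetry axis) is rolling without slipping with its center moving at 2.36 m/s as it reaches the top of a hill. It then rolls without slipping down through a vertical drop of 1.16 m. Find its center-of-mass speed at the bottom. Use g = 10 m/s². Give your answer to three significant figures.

Here I = MR², so the shape factor k = I/(MR²) = 1.
Rolling without slipping gives ω = v/R, so the total kinetic energy is ½Mv² + ½Iω² = ½(1+k)Mv² = Mv².
Energy conservation: Mv₀² + Mgh = Mv², so v² = v₀² + 2gh/(1+k).
v = √(2.36² + 2×10×1.16/2) = √17.17 ≈ 4.14 m/s.

v ≈ 4.14 m/s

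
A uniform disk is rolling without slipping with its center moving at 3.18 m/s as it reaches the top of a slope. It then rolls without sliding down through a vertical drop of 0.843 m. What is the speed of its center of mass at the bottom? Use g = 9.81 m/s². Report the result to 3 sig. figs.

v ≈ 4.60 m/s

Here I = (1/2)MR², so the shape factor k = I/(MR²) = 0.5.
Since it rolls without slipping, ω = v/R and KE = ½Mv² + ½Iω² = ½(1+k)Mv² = (3/4)Mv².
Energy conservation: (3/4)Mv₀² + Mgh = (3/4)Mv², so v² = v₀² + 2gh/(1+k).
v = √(3.18² + 2×9.81×0.843/1.5) = √21.14 ≈ 4.60 m/s.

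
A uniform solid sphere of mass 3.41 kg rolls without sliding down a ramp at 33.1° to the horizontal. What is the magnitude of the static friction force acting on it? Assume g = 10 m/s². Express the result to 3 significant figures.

Here I = (2/5)MR², so the shape factor k = I/(MR²) = 0.4.
Along the incline Mg sinθ − f = Ma, and torque about the center fR = Iα = kMR²(a/R) gives f = kMa.
Combining, a = g sinθ/(1+k) and f = kMa = kMg sinθ/(1+k).
f = 0.4 × 3.41 × 10 × sin33.1° / 1.4 ≈ 5.32 N.

f ≈ 5.32 N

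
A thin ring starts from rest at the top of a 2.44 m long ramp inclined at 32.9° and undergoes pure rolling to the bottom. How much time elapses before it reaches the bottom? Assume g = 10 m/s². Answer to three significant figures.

t ≈ 1.34 s

With I = MR², the ratio k = I/(MR²) is 1.
Newton's second law down the slope: Mg sinθ − f = Ma. The torque equation fR = Iα (with α = a/R) gives f = kMa.
Hence a = g sinθ/(1+k) = 10×sin32.9°/2 = 2.716 m/s².
Starting from rest, L = ½at², so t = √(2L/a) = √(2×2.44/2.716) ≈ 1.34 s.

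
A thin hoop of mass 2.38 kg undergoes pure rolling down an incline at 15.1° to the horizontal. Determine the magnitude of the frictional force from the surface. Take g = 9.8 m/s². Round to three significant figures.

The moment of inertia is MR², giving k ≡ I/(MR²) = 1.
Translational: Mg sinθ − f = Ma. Rotational about the CM: fR = Iα = kMRa, so f = kMa.
Combining, a = g sinθ/(1+k) and f = kMa = kMg sinθ/(1+k).
f = 1 × 2.38 × 9.8 × sin15.1° / 2 ≈ 3.04 N.

f ≈ 3.04 N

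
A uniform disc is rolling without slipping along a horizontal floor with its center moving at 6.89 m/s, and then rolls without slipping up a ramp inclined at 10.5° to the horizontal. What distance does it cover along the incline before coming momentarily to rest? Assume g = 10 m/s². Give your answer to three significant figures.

d ≈ 19.5 m

With I = (1/2)MR², the ratio k = I/(MR²) is 0.5.
The rolling condition ω = v/R makes the rotational term ½I(v/R)² = ½kMv², so KE_total = ½(1+k)Mv² = (3/4)Mv².
Setting this equal to Mgh gives the vertical rise h = (1+k)v₀²/(2g) = 1.5×6.89²/(2×10) = 3.56 m.
The distance along the slope is d = h/sinθ = 3.56/sin10.5° ≈ 19.5 m.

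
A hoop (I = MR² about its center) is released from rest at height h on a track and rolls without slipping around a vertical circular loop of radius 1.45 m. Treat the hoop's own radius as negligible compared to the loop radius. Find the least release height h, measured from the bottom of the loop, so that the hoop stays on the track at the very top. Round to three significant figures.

h_min ≈ 4.35 m

For this body I = MR², i.e. k = I/(MR²) = 1.
At the top of the loop, the minimum-contact condition is Mg = Mv_top²/r, so v_top² = gr.
With ω = v/R, the kinetic energy at speed v is ½(1+k)Mv² = Mv².
Energy conservation from release (height h) to the top (height 2r): Mgh = Mg(2r) + M·gr.
Thus h_min = 2r + (1+k)r/2 = r(2 + 2/2) = 1.45 × 3 ≈ 4.35 m.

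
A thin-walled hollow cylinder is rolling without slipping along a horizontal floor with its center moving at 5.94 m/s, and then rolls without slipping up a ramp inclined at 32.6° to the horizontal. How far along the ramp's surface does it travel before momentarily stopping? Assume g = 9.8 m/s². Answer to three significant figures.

With I = MR², the ratio k = I/(MR²) is 1.
The rolling condition ω = v/R makes the rotational term ½I(v/R)² = ½kMv², so KE_total = ½(1+k)Mv² = Mv².
Setting this equal to Mgh gives the vertical rise h = (1+k)v₀²/(2g) = 2×5.94²/(2×9.8) = 3.6 m.
The distance along the slope is d = h/sinθ = 3.6/sin32.6° ≈ 6.68 m.

d ≈ 6.68 m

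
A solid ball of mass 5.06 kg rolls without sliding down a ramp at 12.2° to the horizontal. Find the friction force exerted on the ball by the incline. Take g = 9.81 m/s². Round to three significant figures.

f ≈ 3.00 N

The moment of inertia is (2/5)MR², giving k ≡ I/(MR²) = 0.4.
Translational: Mg sinθ − f = Ma. Rotational about the CM: fR = Iα = kMRa, so f = kMa.
Combining, a = g sinθ/(1+k) and f = kMa = kMg sinθ/(1+k).
f = 0.4 × 5.06 × 9.81 × sin12.2° / 1.4 ≈ 3.00 N.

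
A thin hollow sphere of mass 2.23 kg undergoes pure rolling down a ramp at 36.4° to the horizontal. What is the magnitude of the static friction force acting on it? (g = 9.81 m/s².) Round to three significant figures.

f ≈ 5.19 N

For this body I = (2/3)MR², i.e. k = I/(MR²) = 2/3.
Newton's second law down the slope: Mg sinθ − f = Ma. The torque equation fR = Iα (with α = a/R) gives f = kMa.
Combining, a = g sinθ/(1+k) and f = kMa = kMg sinθ/(1+k).
f = (2/3) × 2.23 × 9.81 × sin36.4° / 1.667 ≈ 5.19 N.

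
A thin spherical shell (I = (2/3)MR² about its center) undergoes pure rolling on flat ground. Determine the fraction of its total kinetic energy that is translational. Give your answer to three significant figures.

With I = (2/3)MR², the ratio k = I/(MR²) is 2/3.
With ω = v/R, KE_trans = ½Mv² and KE_rot = ½Iω² = ½kMv², so KE_total = ½(1+k)Mv².
The translational fraction is therefore 1/(1+k) = 1/1.667 ≈ 0.600.

fraction ≈ 0.600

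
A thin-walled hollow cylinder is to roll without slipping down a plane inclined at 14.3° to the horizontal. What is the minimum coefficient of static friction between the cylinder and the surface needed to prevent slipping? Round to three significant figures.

μ_min ≈ 0.127

Here I = MR², so the shape factor k = I/(MR²) = 1.
Translational: Mg sinθ − f = Ma. Rotational about the CM: fR = Iα = kMRa, so f = kMa.
These give a = g sinθ/(1+k) and the required friction f = kMg sinθ/(1+k).
The normal force is N = Mg cosθ, so μ_min = f/N = k tanθ/(1+k).
μ_min = 1 × tan14.3° / 2 ≈ 0.127.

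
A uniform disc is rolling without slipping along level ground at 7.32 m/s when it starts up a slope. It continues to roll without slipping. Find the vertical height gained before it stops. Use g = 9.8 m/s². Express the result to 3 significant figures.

Here I = (1/2)MR², so the shape factor k = I/(MR²) = 0.5.
Rolling without slipping gives ω = v/R, so the total kinetic energy is ½Mv² + ½Iω² = ½(1+k)Mv² = (3/4)Mv².
All of this converts to potential energy at the highest point: (3/4)Mv₀² = Mgh.
Thus h = (1+k)v₀²/(2g) = 1.5 × 7.32² / (2 × 9.8) ≈ 4.10 m.

h ≈ 4.10 m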